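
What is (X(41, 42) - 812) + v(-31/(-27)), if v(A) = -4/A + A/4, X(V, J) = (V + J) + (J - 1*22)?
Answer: -2384435/3348 ≈ -712.20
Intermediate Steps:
X(V, J) = -22 + V + 2*J (X(V, J) = (J + V) + (J - 22) = (J + V) + (-22 + J) = -22 + V + 2*J)
v(A) = -4/A + A/4 (v(A) = -4/A + A*(¼) = -4/A + A/4)
(X(41, 42) - 812) + v(-31/(-27)) = ((-22 + 41 + 2*42) - 812) + (-4/((-31/(-27))) + (-31/(-27))/4) = ((-22 + 41 + 84) - 812) + (-4/((-31*(-1/27))) + (-31*(-1/27))/4) = (103 - 812) + (-4/31/27 + (¼)*(31/27)) = -709 + (-4*27/31 + 31/108) = -709 + (-108/31 + 31/108) = -709 - 10703/3348 = -2384435/3348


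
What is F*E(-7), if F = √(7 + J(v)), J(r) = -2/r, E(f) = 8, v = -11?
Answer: 8*√869/11 ≈ 21.439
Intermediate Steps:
F = √869/11 (F = √(7 - 2/(-11)) = √(7 - 2*(-1/11)) = √(7 + 2/11) = √(79/11) = √869/11 ≈ 2.6799)
F*E(-7) = (√869/11)*8 = 8*√869/11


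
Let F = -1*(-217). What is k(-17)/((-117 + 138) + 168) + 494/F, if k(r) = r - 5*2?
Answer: 463/217 ≈ 2.1336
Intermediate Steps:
F = 217
k(r) = -10 + r (k(r) = r - 10 = -10 + r)
k(-17)/((-117 + 138) + 168) + 494/F = (-10 - 17)/((-117 + 138) + 168) + 494/217 = -27/(21 + 168) + 494*(1/217) = -27/189 + 494/217 = -27*1/189 + 494/217 = -⅐ + 494/217 = 463/217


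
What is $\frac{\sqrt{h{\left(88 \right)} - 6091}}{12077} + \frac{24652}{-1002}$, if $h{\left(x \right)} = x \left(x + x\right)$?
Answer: $- \frac{12326}{501} + \frac{\sqrt{9397}}{12077} \approx -24.595$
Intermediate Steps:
$h{\left(x \right)} = 2 x^{2}$ ($h{\left(x \right)} = x 2 x = 2 x^{2}$)
$\frac{\sqrt{h{\left(88 \right)} - 6091}}{12077} + \frac{24652}{-1002} = \frac{\sqrt{2 \cdot 88^{2} - 6091}}{12077} + \frac{24652}{-1002} = \sqrt{2 \cdot 7744 - 6091} \cdot \frac{1}{12077} + 24652 \left(- \frac{1}{1002}\right) = \sqrt{15488 - 6091} \cdot \frac{1}{12077} - \frac{12326}{501} = \sqrt{9397} \cdot \frac{1}{12077} - \frac{12326}{501} = \frac{\sqrt{9397}}{12077} - \frac{12326}{501} = - \frac{12326}{501} + \frac{\sqrt{9397}}{12077}$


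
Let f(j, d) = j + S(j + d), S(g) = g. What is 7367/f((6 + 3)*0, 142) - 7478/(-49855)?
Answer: 368343661/7079410 ≈ 52.030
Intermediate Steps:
f(j, d) = d + 2*j (f(j, d) = j + (j + d) = j + (d + j) = d + 2*j)
7367/f((6 + 3)*0, 142) - 7478/(-49855) = 7367/(142 + 2*((6 + 3)*0)) - 7478/(-49855) = 7367/(142 + 2*(9*0)) - 7478*(-1/49855) = 7367/(142 + 2*0) + 7478/49855 = 7367/(142 + 0) + 7478/49855 = 7367/142 + 7478/49855 = 368343661/7079410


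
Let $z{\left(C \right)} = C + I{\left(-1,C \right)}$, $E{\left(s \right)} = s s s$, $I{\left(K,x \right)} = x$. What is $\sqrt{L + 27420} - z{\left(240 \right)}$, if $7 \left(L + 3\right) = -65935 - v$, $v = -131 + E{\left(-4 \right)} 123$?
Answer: $-480 + \sqrt{19141} \approx -341.65$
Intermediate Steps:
$E{\left(s \right)} = s^{3}$ ($E{\left(s \right)} = s^{2} s = s^{3}$)
$v = -8003$ ($v = -131 + \left(-4\right)^{3} \cdot 123 = -131 - 7872 = -8003$)
$z{\left(C \right)} = 2 C$ ($z{\left(C \right)} = C + C = 2 C$)
$L = -8279$ ($L = -3 + \frac{-65935 - -8003}{7} = -3 + \frac{-65935 + 8003}{7} = -3 + \frac{1}{7} \left(-57932\right) = -3 - 8276 = -8279$)
$\sqrt{L + 27420} - z{\left(240 \right)} = \sqrt{-8279 + 27420} - 2 \cdot 240 = \sqrt{19141} - 480 = -480 + \sqrt{19141}$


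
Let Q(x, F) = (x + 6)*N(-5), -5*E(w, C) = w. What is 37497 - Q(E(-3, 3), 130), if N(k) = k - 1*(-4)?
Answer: 187518/5 ≈ 37504.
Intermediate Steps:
N(k) = 4 + k (N(k) = k + 4 = 4 + k)
E(w, C) = -w/5
Q(x, F) = -6 - x (Q(x, F) = (x + 6)*(4 - 5) = (6 + x)*(-1) = -6 - x)
37497 - Q(E(-3, 3), 130) = 37497 - (-6 - (-1)*(-3)/5) = 37497 - (-6 - 1*3/5) = 37497 - (-6 - 3/5) = 37497 - 1*(-33/5) = 37497 + 33/5 = 187518/5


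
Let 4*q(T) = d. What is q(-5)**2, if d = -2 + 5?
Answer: 9/16 ≈ 0.56250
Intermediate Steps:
d = 3
q(T) = 3/4 (q(T) = (1/4)*3 = 3/4)
q(-5)**2 = (3/4)**2 = 9/16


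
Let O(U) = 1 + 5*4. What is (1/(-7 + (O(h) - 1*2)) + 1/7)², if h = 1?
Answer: 361/7056 ≈ 0.051162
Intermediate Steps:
O(U) = 21 (O(U) = 1 + 20 = 21)
(1/(-7 + (O(h) - 1*2)) + 1/7)² = (1/(-7 + (21 - 1*2)) + 1/7)² = (1/(-7 + (21 - 2)) + ⅐)² = (1/(-7 + 19) + ⅐)² = (1/12 + ⅐)² = (19/84)² = 361/7056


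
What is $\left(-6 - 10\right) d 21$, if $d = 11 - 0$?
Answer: $-3696$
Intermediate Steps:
$d = 11$ ($d = 11 + 0 = 11$)
$\left(-6 - 10\right) d 21 = \left(-6 - 10\right) 11 \cdot 21 = \left(-16\right) 11 \cdot 21 = \left(-176\right) 21 = -3696$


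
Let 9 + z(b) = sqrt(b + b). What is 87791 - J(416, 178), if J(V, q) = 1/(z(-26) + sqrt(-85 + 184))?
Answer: (-6145361*I + 3160478*sqrt(13) + 3*I*sqrt(11))/(2*(-35*I + 18*sqrt(13))) ≈ 87791.0 + 0.13631*I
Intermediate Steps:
z(b) = -9 + sqrt(2)*sqrt(b) (z(b) = -9 + sqrt(b + b) = -9 + sqrt(2*b) = -9 + sqrt(2)*sqrt(b))
J(V, q) = 1/(-9 + 3*sqrt(11) + 2*I*sqrt(13)) (J(V, q) = 1/((-9 + sqrt(2)*sqrt(-26)) + sqrt(-85 + 184)) = 1/((-9 + sqrt(2)*(I*sqrt(26))) + sqrt(99)) = 1/((-9 + 2*I*sqrt(13)) + 3*sqrt(11)) = 1/(-9 + 3*sqrt(11) + 2*I*sqrt(13)))
87791 - J(416, 178) = 87791 - (-153/10874 + 105*sqrt(11)/10874 - 116*I*sqrt(13)/5437 - 27*I*sqrt(143)/5437) = 87791 + (153/10874 - 105*sqrt(11)/10874 + 27*I*sqrt(143)/5437 + 116*I*sqrt(13)/5437) = 954639487/10874 - 105*sqrt(11)/10874 + 27*I*sqrt(143)/5437 + 116*I*sqrt(13)/5437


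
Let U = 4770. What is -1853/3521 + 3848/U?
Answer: 2354999/8397585 ≈ 0.28044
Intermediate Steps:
-1853/3521 + 3848/U = -1853/3521 + 3848/4770 = -1853*1/3521 + 3848*(1/4770) = -1853/3521 + 1924/2385 = 2354999/8397585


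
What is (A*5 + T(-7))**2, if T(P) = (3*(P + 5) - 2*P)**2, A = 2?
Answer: 5476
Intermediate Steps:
T(P) = (15 + P)**2 (T(P) = (3*(5 + P) - 2*P)**2 = ((15 + 3*P) - 2*P)**2 = (15 + P)**2)
(A*5 + T(-7))**2 = (2*5 + (15 - 7)**2)**2 = (10 + 8**2)**2 = (10 + 64)**2 = 74**2 = 5476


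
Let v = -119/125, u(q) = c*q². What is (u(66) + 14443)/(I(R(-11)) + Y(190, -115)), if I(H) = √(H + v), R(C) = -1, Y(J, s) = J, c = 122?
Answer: 6482265625/2256372 - 2729375*I*√305/2256372 ≈ 2872.9 - 21.125*I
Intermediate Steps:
u(q) = 122*q²
v = -119/125 (v = -119*1/125 = -119/125 ≈ -0.95200)
I(H) = √(-119/125 + H) (I(H) = √(H - 119/125) = √(-119/125 + H))
(u(66) + 14443)/(I(R(-11)) + Y(190, -115)) = (122*66² + 14443)/(√(-595 + 625*(-1))/25 + 190) = (122*4356 + 14443)/(√(-595 - 625)/25 + 190) = (531432 + 14443)/(√(-1220)/25 + 190) = 545875/((2*I*√305)/25 + 190) = 545875/(2*I*√305/25 + 190) = 545875/(190 + 2*I*√305/25)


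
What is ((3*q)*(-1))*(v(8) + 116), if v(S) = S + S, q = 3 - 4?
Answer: 396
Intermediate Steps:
q = -1
v(S) = 2*S
((3*q)*(-1))*(v(8) + 116) = ((3*(-1))*(-1))*(2*8 + 116) = (-3*(-1))*(16 + 116) = 3*132 = 396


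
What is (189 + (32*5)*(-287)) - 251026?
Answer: -296757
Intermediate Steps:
(189 + (32*5)*(-287)) - 251026 = (189 + 160*(-287)) - 251026 = (189 - 45920) - 251026 = -45731 - 251026 = -296757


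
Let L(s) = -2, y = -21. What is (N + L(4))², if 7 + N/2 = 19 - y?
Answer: 4096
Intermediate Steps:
N = 66 (N = -14 + 2*(19 - 1*(-21)) = -14 + 2*(19 + 21) = -14 + 2*40 = -14 + 80 = 66)
(N + L(4))² = (66 - 2)² = 64² = 4096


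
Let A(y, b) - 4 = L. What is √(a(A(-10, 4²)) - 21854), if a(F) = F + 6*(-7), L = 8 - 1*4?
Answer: 24*I*√38 ≈ 147.95*I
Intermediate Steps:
L = 4 (L = 8 - 4 = 4)
A(y, b) = 8 (A(y, b) = 4 + 4 = 8)
a(F) = -42 + F (a(F) = F - 42 = -42 + F)
√(a(A(-10, 4²)) - 21854) = √((-42 + 8) - 21854) = √(-34 - 21854) = √(-21888) = 24*I*√38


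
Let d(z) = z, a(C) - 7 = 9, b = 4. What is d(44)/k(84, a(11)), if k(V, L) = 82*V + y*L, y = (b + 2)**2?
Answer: 11/1866 ≈ 0.0058950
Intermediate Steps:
a(C) = 16 (a(C) = 7 + 9 = 16)
y = 36 (y = (4 + 2)**2 = 6**2 = 36)
k(V, L) = 36*L + 82*V (k(V, L) = 82*V + 36*L = 36*L + 82*V)
d(44)/k(84, a(11)) = 44/(36*16 + 82*84) = 44/(576 + 6888) = 44/7464 = 44*(1/7464) = 11/1866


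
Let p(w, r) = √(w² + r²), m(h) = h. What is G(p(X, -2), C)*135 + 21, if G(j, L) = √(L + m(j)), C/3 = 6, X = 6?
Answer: 21 + 135*√(18 + 2*√10) ≈ 686.82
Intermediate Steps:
C = 18 (C = 3*6 = 18)
p(w, r) = √(r² + w²)
G(j, L) = √(L + j)
G(p(X, -2), C)*135 + 21 = √(18 + √((-2)² + 6²))*135 + 21 = √(18 + √(4 + 36))*135 + 21 = √(18 + √40)*135 + 21 = √(18 + 2*√10)*135 + 21 = 135*√(18 + 2*√10) + 21 = 21 + 135*√(18 + 2*√10)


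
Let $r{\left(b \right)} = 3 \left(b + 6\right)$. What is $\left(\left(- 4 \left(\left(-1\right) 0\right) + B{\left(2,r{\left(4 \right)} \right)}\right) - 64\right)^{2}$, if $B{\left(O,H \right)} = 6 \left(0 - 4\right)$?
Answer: $7744$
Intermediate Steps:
$r{\left(b \right)} = 18 + 3 b$ ($r{\left(b \right)} = 3 \left(6 + b\right) = 18 + 3 b$)
$B{\left(O,H \right)} = -24$ ($B{\left(O,H \right)} = 6 \left(-4\right) = -24$)
$\left(\left(- 4 \left(\left(-1\right) 0\right) + B{\left(2,r{\left(4 \right)} \right)}\right) - 64\right)^{2} = \left(\left(- 4 \left(\left(-1\right) 0\right) - 24\right) - 64\right)^{2} = \left(\left(\left(-4\right) 0 - 24\right) - 64\right)^{2} = \left(\left(0 - 24\right) - 64\right)^{2} = \left(-24 - 64\right)^{2} = \left(-88\right)^{2} = 7744$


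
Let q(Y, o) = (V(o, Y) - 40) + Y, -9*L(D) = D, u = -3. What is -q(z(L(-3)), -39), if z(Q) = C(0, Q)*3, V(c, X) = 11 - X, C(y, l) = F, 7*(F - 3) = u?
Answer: 29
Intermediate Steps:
F = 18/7 (F = 3 + (1/7)*(-3) = 3 - 3/7 = 18/7 ≈ 2.5714)
C(y, l) = 18/7
L(D) = -D/9
z(Q) = 54/7 (z(Q) = (18/7)*3 = 54/7)
q(Y, o) = -29 (q(Y, o) = ((11 - Y) - 40) + Y = (-29 - Y) + Y = -29)
-q(z(L(-3)), -39) = -1*(-29) = 29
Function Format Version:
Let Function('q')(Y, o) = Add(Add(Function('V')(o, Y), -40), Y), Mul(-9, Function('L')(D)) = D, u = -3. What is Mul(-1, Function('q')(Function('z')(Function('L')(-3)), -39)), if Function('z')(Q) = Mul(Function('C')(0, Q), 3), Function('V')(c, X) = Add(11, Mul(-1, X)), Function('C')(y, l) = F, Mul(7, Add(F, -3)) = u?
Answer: 29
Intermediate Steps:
F = Rational(18, 7) (F = Add(3, Mul(Rational(1, 7), -3)) = Add(3, Rational(-3, 7)) = Rational(18, 7) ≈ 2.5714)
Function('C')(y, l) = Rational(18, 7)
Function('L')(D) = Mul(Rational(-1, 9), D)
Function('z')(Q) = Rational(54, 7) (Function('z')(Q) = Mul(Rational(18, 7), 3) = Rational(54, 7))
Function('q')(Y, o) = -29 (Function('q')(Y, o) = Add(Add(Add(11, Mul(-1, Y)), -40), Y) = Add(Add(-29, Mul(-1, Y)), Y) = -29)
Mul(-1, Function('q')(Function('z')(Function('L')(-3)), -39)) = Mul(-1, -29) = 29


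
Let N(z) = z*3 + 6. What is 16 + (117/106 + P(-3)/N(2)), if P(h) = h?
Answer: 3573/212 ≈ 16.854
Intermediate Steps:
N(z) = 6 + 3*z (N(z) = 3*z + 6 = 6 + 3*z)
16 + (117/106 + P(-3)/N(2)) = 16 + (117/106 - 3/(6 + 3*2)) = 16 + (117*(1/106) - 3/(6 + 6)) = 16 + (117/106 - 3/12) = 16 + (117/106 - 3*1/12) = 16 + (117/106 - ¼) = 16 + 181/212 = 3573/212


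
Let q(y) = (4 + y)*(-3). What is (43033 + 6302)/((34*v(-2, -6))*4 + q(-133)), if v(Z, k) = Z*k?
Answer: 16445/673 ≈ 24.435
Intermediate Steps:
q(y) = -12 - 3*y
(43033 + 6302)/((34*v(-2, -6))*4 + q(-133)) = (43033 + 6302)/((34*(-2*(-6)))*4 + (-12 - 3*(-133))) = 49335/((34*12)*4 + (-12 + 399)) = 49335/(408*4 + 387) = 49335/(1632 + 387) = 49335/2019 = 49335*(1/2019) = 16445/673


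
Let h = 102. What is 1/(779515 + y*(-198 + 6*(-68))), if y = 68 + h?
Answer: 1/676495 ≈ 1.4782e-6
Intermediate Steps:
y = 170 (y = 68 + 102 = 170)
1/(779515 + y*(-198 + 6*(-68))) = 1/(779515 + 170*(-198 + 6*(-68))) = 1/(779515 + 170*(-198 - 408)) = 1/(779515 + 170*(-606)) = 1/(779515 - 103020) = 1/676495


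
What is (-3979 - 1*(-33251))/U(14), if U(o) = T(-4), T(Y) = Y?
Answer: -7318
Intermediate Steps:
U(o) = -4
(-3979 - 1*(-33251))/U(14) = (-3979 - 1*(-33251))/(-4) = (-3979 + 33251)*(-¼) = 29272*(-¼) = -7318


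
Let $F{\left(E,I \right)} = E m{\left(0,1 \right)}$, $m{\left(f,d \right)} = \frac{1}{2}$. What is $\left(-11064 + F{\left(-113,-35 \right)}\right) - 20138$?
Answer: $- \frac{62517}{2} \approx -31259.0$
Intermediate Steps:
$m{\left(f,d \right)} = \frac{1}{2}$
$F{\left(E,I \right)} = \frac{E}{2}$ ($F{\left(E,I \right)} = E \frac{1}{2} = \frac{E}{2}$)
$\left(-11064 + F{\left(-113,-35 \right)}\right) - 20138 = \left(-11064 + \frac{1}{2} \left(-113\right)\right) - 20138 = \left(-11064 - \frac{113}{2}\right) - 20138 = - \frac{22241}{2} - 20138 = - \frac{62517}{2}$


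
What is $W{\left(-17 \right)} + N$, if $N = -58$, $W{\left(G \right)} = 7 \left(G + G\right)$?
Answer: $-296$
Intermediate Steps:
$W{\left(G \right)} = 14 G$ ($W{\left(G \right)} = 7 \cdot 2 G = 14 G$)
$W{\left(-17 \right)} + N = 14 \left(-17\right) - 58 = -238 - 58 = -296$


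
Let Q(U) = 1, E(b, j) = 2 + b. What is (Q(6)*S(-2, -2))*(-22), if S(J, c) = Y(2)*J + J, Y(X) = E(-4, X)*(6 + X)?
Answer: -660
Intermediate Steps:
Y(X) = -12 - 2*X (Y(X) = (2 - 4)*(6 + X) = -2*(6 + X) = -12 - 2*X)
S(J, c) = -15*J (S(J, c) = (-12 - 2*2)*J + J = (-12 - 4)*J + J = -16*J + J = -15*J)
(Q(6)*S(-2, -2))*(-22) = (1*(-15*(-2)))*(-22) = (1*30)*(-22) = 30*(-22) = -660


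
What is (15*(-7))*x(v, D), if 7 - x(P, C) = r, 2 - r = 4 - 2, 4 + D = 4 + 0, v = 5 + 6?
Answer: -735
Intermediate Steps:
v = 11
D = 0 (D = -4 + (4 + 0) = -4 + 4 = 0)
r = 0 (r = 2 - (4 - 2) = 2 - 1*2 = 2 - 2 = 0)
x(P, C) = 7 (x(P, C) = 7 - 1*0 = 7 + 0 = 7)
(15*(-7))*x(v, D) = (15*(-7))*7 = -105*7 = -735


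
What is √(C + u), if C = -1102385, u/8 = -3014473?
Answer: I*√25218169 ≈ 5021.8*I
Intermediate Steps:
u = -24115784 (u = 8*(-3014473) = -24115784)
√(C + u) = √(-1102385 - 24115784) = √(-25218169) = I*√25218169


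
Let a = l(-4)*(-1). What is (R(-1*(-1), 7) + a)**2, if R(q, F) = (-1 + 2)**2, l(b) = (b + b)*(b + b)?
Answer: 3969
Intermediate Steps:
l(b) = 4*b**2 (l(b) = (2*b)*(2*b) = 4*b**2)
R(q, F) = 1 (R(q, F) = 1**2 = 1)
a = -64 (a = (4*(-4)**2)*(-1) = (4*16)*(-1) = 64*(-1) = -64)
(R(-1*(-1), 7) + a)**2 = (1 - 64)**2 = (-63)**2 = 3969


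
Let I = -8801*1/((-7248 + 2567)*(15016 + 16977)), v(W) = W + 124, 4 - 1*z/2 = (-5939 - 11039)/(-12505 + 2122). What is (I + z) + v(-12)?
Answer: 13962221601055/119611547403 ≈ 116.73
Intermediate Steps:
z = 49108/10383 (z = 8 - 2*(-5939 - 11039)/(-12505 + 2122) = 8 - (-33956)/(-10383) = 8 - (-33956)*(-1)/10383 = 8 - 2*16978/10383 = 8 - 33956/10383 = 49108/10383 ≈ 4.7297)
v(W) = 124 + W
I = 677/11519941 (I = -8801/(31993*(-4681)) = -8801/(-149759233) = -8801*(-1/149759233) = 677/11519941 ≈ 5.8768e-5)
(I + z) + v(-12) = (677/11519941 + 49108/10383) + (124 - 12) = 565728291919/119611547403 + 112 = 13962221601055/119611547403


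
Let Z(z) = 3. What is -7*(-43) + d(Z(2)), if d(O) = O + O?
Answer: 307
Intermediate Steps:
d(O) = 2*O
-7*(-43) + d(Z(2)) = -7*(-43) + 2*3 = 301 + 6 = 307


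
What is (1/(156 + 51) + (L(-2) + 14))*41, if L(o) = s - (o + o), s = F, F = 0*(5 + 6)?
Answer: 152807/207 ≈ 738.20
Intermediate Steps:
F = 0 (F = 0*11 = 0)
s = 0
L(o) = -2*o (L(o) = 0 - (o + o) = 0 - 2*o = -2*o)
(1/(156 + 51) + (L(-2) + 14))*41 = (1/(156 + 51) + (-2*(-2) + 14))*41 = (1/207 + (4 + 14))*41 = (1/207 + 18)*41 = (3727/207)*41 = 152807/207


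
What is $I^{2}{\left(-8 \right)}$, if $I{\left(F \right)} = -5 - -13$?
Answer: $64$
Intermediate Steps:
$I{\left(F \right)} = 8$ ($I{\left(F \right)} = -5 + 13 = 8$)
$I^{2}{\left(-8 \right)} = 8^{2} = 64$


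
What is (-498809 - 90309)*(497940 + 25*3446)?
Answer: -344097932620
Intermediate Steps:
(-498809 - 90309)*(497940 + 25*3446) = -589118*(497940 + 86150) = -589118*584090 = -344097932620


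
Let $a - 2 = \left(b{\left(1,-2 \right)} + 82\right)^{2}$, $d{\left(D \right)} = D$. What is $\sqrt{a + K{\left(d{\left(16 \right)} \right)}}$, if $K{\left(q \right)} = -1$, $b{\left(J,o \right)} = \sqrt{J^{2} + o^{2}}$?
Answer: $\sqrt{6730 + 164 \sqrt{5}} \approx 84.242$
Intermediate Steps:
$a = 2 + \left(82 + \sqrt{5}\right)^{2}$ ($a = 2 + \left(\sqrt{1^{2} + \left(-2\right)^{2}} + 82\right)^{2} = 2 + \left(\sqrt{1 + 4} + 82\right)^{2} = 2 + \left(\sqrt{5} + 82\right)^{2} = 2 + \left(82 + \sqrt{5}\right)^{2} \approx 7097.7$)
$\sqrt{a + K{\left(d{\left(16 \right)} \right)}} = \sqrt{\left(6731 + 164 \sqrt{5}\right) - 1} = \sqrt{6730 + 164 \sqrt{5}}$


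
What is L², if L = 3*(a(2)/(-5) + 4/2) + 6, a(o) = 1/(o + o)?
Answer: 56169/400 ≈ 140.42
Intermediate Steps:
a(o) = 1/(2*o)
L = 237/20 (L = 3*(((½)/2)/(-5) + 4/2) + 6 = 3*(((½)*(½))*(-⅕) + 4*(½)) + 6 = 3*((¼)*(-⅕) + 2) + 6 = 3*(-1/20 + 2) + 6 = 3*(39/20) + 6 = 117/20 + 6 = 237/20 ≈ 11.850)
L² = (237/20)² = 56169/400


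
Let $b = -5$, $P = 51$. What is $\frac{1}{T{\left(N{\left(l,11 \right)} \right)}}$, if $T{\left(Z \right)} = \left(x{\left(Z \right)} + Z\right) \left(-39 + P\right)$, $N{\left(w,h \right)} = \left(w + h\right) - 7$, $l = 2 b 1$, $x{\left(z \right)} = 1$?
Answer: $- \frac{1}{60} \approx -0.016667$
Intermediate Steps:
$l = -10$ ($l = 2 \left(-5\right) 1 = \left(-10\right) 1 = -10$)
$N{\left(w,h \right)} = -7 + h + w$ ($N{\left(w,h \right)} = \left(h + w\right) - 7 = -7 + h + w$)
$T{\left(Z \right)} = 12 + 12 Z$ ($T{\left(Z \right)} = \left(1 + Z\right) \left(-39 + 51\right) = \left(1 + Z\right) 12 = 12 + 12 Z$)
$\frac{1}{T{\left(N{\left(l,11 \right)} \right)}} = \frac{1}{12 + 12 \left(-7 + 11 - 10\right)} = \frac{1}{12 + 12 \left(-6\right)} = \frac{1}{12 - 72} = \frac{1}{-60} = - \frac{1}{60}$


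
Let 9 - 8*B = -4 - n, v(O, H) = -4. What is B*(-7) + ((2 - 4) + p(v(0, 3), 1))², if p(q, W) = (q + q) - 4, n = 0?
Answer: 1477/8 ≈ 184.63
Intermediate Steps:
p(q, W) = -4 + 2*q (p(q, W) = 2*q - 4 = -4 + 2*q)
B = 13/8 (B = 9/8 - (-4 - 1*0)/8 = 9/8 - (-4 + 0)/8 = 9/8 - ⅛*(-4) = 9/8 + ½ = 13/8 ≈ 1.6250)
B*(-7) + ((2 - 4) + p(v(0, 3), 1))² = (13/8)*(-7) + ((2 - 4) + (-4 + 2*(-4)))² = -91/8 + (-2 + (-4 - 8))² = -91/8 + (-2 - 12)² = -91/8 + (-14)² = -91/8 + 196 = 1477/8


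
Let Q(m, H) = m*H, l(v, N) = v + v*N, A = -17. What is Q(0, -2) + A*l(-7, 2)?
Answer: 357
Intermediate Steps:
l(v, N) = v + N*v
Q(m, H) = H*m
Q(0, -2) + A*l(-7, 2) = -2*0 - (-119)*(1 + 2) = 0 - (-119)*3 = 0 - 17*(-21) = 0 + 357 = 357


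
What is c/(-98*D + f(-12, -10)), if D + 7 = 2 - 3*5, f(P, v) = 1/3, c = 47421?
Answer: 142263/5881 ≈ 24.190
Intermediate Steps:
f(P, v) = ⅓
D = -20 (D = -7 + (2 - 3*5) = -7 + (2 - 15) = -7 - 13 = -20)
c/(-98*D + f(-12, -10)) = 47421/(-98*(-20) + ⅓) = 47421/(1960 + ⅓) = 47421/(5881/3) = 47421*(3/5881) = 142263/5881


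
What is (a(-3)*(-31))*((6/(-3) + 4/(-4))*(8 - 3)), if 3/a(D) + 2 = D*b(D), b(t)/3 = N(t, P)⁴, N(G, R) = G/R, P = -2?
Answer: -22320/761 ≈ -29.330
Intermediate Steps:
b(t) = 3*t⁴/16 (b(t) = 3*(t/(-2))⁴ = 3*(t*(-½))⁴ = 3*(-t/2)⁴ = 3*(t⁴/16) = 3*t⁴/16)
a(D) = 3/(-2 + 3*D⁵/16) (a(D) = 3/(-2 + D*(3*D⁴/16)) = 3/(-2 + 3*D⁵/16))
(a(-3)*(-31))*((6/(-3) + 4/(-4))*(8 - 3)) = ((48/(-32 + 3*(-3)⁵))*(-31))*((6/(-3) + 4/(-4))*(8 - 3)) = ((48/(-32 + 3*(-243)))*(-31))*((6*(-⅓) + 4*(-¼))*5) = ((48/(-32 - 729))*(-31))*((-2 - 1)*5) = ((48/(-761))*(-31))*(-3*5) = ((48*(-1/761))*(-31))*(-15) = -48/761*(-31)*(-15) = (1488/761)*(-15) = -22320/761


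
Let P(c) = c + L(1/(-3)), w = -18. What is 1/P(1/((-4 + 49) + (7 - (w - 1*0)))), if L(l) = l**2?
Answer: 630/79 ≈ 7.9747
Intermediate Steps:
P(c) = 1/9 + c (P(c) = c + (1/(-3))**2 = c + (-1/3)**2 = c + 1/9 = 1/9 + c)
1/P(1/((-4 + 49) + (7 - (w - 1*0)))) = 1/(1/9 + 1/((-4 + 49) + (7 - (-18 - 1*0)))) = 1/(1/9 + 1/(45 + (7 - (-18 + 0)))) = 1/(1/9 + 1/(45 + (7 - 1*(-18)))) = 1/(1/9 + 1/(45 + (7 + 18))) = 1/(1/9 + 1/(45 + 25)) = 1/(1/9 + 1/70) = 1/(79/630) = 630/79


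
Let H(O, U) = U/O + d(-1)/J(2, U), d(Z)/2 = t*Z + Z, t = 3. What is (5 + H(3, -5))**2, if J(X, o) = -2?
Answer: 484/9 ≈ 53.778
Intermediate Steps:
d(Z) = 8*Z (d(Z) = 2*(3*Z + Z) = 2*(4*Z) = 8*Z)
H(O, U) = 4 + U/O (H(O, U) = U/O + (8*(-1))/(-2) = U/O - 8*(-1/2) = U/O + 4 = 4 + U/O)
(5 + H(3, -5))**2 = (5 + (4 - 5/3))**2 = (5 + 7/3)**2 = (22/3)**2 = 484/9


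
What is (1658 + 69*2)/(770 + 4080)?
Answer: 898/2425 ≈ 0.37031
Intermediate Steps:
(1658 + 69*2)/(770 + 4080) = (1658 + 138)/4850 = 1796*(1/4850) = 898/2425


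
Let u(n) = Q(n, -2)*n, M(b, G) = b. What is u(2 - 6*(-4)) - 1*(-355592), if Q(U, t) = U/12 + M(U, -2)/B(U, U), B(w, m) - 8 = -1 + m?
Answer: 3912357/11 ≈ 3.5567e+5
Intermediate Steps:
B(w, m) = 7 + m (B(w, m) = 8 + (-1 + m) = 7 + m)
Q(U, t) = U/12 + U/(7 + U)
u(n) = n**2*(19 + n)/(12*(7 + n)) (u(n) = (n*(19 + n)/(12*(7 + n)))*n = n**2*(19 + n)/(12*(7 + n)))
u(2 - 6*(-4)) - 1*(-355592) = (2 - 6*(-4))**2*(19 + (2 - 6*(-4)))/(12*(7 + (2 - 6*(-4)))) - 1*(-355592) = (2 + 24)**2*(19 + (2 + 24))/(12*(7 + (2 + 24))) + 355592 = (1/12)*26**2*(19 + 26)/(7 + 26) + 355592 = (1/12)*676*45/33 + 355592 = (1/12)*676*(1/33)*45 + 355592 = 845/11 + 355592 = 3912357/11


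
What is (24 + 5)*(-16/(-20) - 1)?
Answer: -29/5 ≈ -5.8000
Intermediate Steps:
(24 + 5)*(-16/(-20) - 1) = 29*(-16*(-1/20) - 1) = 29*(4/5 - 1) = 29*(-1/5) = -29/5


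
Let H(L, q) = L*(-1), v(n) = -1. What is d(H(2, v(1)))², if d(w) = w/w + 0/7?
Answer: 1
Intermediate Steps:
H(L, q) = -L
d(w) = 1 (d(w) = 1 + 0*(⅐) = 1 + 0 = 1)
d(H(2, v(1)))² = 1² = 1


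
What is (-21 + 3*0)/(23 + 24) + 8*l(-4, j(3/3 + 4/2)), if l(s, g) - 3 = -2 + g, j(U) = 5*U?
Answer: 5995/47 ≈ 127.55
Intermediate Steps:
l(s, g) = 1 + g (l(s, g) = 3 + (-2 + g) = 1 + g)
(-21 + 3*0)/(23 + 24) + 8*l(-4, j(3/3 + 4/2)) = (-21 + 3*0)/(23 + 24) + 8*(1 + 5*(3/3 + 4/2)) = (-21 + 0)/47 + 8*(1 + 5*(3*(⅓) + 4*(½))) = -21*1/47 + 8*(1 + 5*(1 + 2)) = -21/47 + 8*(1 + 5*3) = -21/47 + 8*(1 + 15) = -21/47 + 8*16 = -21/47 + 128 = 5995/47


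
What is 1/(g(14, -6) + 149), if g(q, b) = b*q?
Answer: 1/65 ≈ 0.015385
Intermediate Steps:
1/(g(14, -6) + 149) = 1/(-6*14 + 149) = 1/(-84 + 149) = 1/65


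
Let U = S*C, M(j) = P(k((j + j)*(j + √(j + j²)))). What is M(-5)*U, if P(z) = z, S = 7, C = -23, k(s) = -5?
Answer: 805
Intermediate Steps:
M(j) = -5
U = -161 (U = 7*(-23) = -161)
M(-5)*U = -5*(-161) = 805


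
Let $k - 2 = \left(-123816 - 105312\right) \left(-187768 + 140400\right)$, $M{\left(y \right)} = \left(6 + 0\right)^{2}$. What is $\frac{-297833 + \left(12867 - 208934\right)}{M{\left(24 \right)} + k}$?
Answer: $- \frac{246950}{5426667571} \approx -4.5507 \cdot 10^{-5}$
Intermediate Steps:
$M{\left(y \right)} = 36$ ($M{\left(y \right)} = 6^{2} = 36$)
$k = 10853335106$ ($k = 2 + \left(-123816 - 105312\right) \left(-187768 + 140400\right) = 2 - -10853335104 = 2 + 10853335104 = 10853335106$)
$\frac{-297833 + \left(12867 - 208934\right)}{M{\left(24 \right)} + k} = \frac{-297833 + \left(12867 - 208934\right)}{36 + 10853335106} = \frac{-297833 + \left(12867 - 208934\right)}{10853335142} = \left(-297833 - 196067\right) \frac{1}{10853335142} = \left(-493900\right) \frac{1}{10853335142} = - \frac{246950}{5426667571}$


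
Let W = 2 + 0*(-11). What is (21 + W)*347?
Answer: 7981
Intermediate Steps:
W = 2 (W = 2 + 0 = 2)
(21 + W)*347 = (21 + 2)*347 = 23*347 = 7981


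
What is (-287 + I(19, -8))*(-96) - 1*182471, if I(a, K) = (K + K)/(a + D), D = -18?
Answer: -153383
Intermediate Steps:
I(a, K) = 2*K/(-18 + a) (I(a, K) = (K + K)/(a - 18) = (2*K)/(-18 + a) = 2*K/(-18 + a))
(-287 + I(19, -8))*(-96) - 1*182471 = (-287 + 2*(-8)/(-18 + 19))*(-96) - 1*182471 = (-287 + 2*(-8)/1)*(-96) - 182471 = (-287 + 2*(-8)*1)*(-96) - 182471 = (-287 - 16)*(-96) - 182471 = -303*(-96) - 182471 = 29088 - 182471 = -153383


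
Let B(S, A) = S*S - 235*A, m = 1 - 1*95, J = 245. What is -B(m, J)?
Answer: 48739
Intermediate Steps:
m = -94 (m = 1 - 95 = -94)
B(S, A) = S**2 - 235*A
-B(m, J) = -((-94)**2 - 235*245) = -(8836 - 57575) = -1*(-48739) = 48739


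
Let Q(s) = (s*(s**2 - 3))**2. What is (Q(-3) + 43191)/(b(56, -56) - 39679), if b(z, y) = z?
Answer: -43515/39623 ≈ -1.0982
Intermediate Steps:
Q(s) = s**2*(-3 + s**2)**2 (Q(s) = (s*(-3 + s**2))**2 = s**2*(-3 + s**2)**2)
(Q(-3) + 43191)/(b(56, -56) - 39679) = ((-3)**2*(-3 + (-3)**2)**2 + 43191)/(56 - 39679) = (9*(-3 + 9)**2 + 43191)/(-39623) = (9*6**2 + 43191)*(-1/39623) = (9*36 + 43191)*(-1/39623) = (324 + 43191)*(-1/39623) = 43515*(-1/39623) = -43515/39623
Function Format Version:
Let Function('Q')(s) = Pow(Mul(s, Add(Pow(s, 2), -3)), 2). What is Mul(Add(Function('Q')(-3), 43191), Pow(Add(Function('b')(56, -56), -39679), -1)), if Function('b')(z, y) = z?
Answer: Rational(-43515, 39623) ≈ -1.0982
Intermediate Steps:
Function('Q')(s) = Mul(Pow(s, 2), Pow(Add(-3, Pow(s, 2)), 2)) (Function('Q')(s) = Pow(Mul(s, Add(-3, Pow(s, 2))), 2) = Mul(Pow(s, 2), Pow(Add(-3, Pow(s, 2)), 2)))
Mul(Add(Function('Q')(-3), 43191), Pow(Add(Function('b')(56, -56), -39679), -1)) = Mul(Add(Mul(Pow(-3, 2), Pow(Add(-3, Pow(-3, 2)), 2)), 43191), Pow(Add(56, -39679), -1)) = Mul(Add(Mul(9, Pow(Add(-3, 9), 2)), 43191), Pow(-39623, -1)) = Mul(Add(Mul(9, Pow(6, 2)), 43191), Rational(-1, 39623)) = Mul(Add(Mul(9, 36), 43191), Rational(-1, 39623)) = Mul(Add(324, 43191), Rational(-1, 39623)) = Mul(43515, Rational(-1, 39623)) = Rational(-43515, 39623)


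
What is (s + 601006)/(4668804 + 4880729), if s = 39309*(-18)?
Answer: -106556/9549533 ≈ -0.011158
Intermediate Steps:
s = -707562
(s + 601006)/(4668804 + 4880729) = (-707562 + 601006)/(4668804 + 4880729) = -106556/9549533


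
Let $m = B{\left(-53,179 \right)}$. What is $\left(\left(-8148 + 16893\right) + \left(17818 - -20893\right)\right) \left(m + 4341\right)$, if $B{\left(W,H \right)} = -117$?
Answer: $200454144$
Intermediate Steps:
$m = -117$
$\left(\left(-8148 + 16893\right) + \left(17818 - -20893\right)\right) \left(m + 4341\right) = \left(\left(-8148 + 16893\right) + \left(17818 - -20893\right)\right) \left(-117 + 4341\right) = \left(8745 + \left(17818 + 20893\right)\right) 4224 = \left(8745 + 38711\right) 4224 = 47456 \cdot 4224 = 200454144$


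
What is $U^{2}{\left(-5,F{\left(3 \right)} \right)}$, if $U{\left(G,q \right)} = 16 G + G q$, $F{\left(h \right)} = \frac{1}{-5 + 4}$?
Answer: $5625$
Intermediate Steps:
$F{\left(h \right)} = -1$ ($F{\left(h \right)} = \frac{1}{-1} = -1$)
$U^{2}{\left(-5,F{\left(3 \right)} \right)} = \left(- 5 \left(16 - 1\right)\right)^{2} = \left(\left(-5\right) 15\right)^{2} = \left(-75\right)^{2} = 5625$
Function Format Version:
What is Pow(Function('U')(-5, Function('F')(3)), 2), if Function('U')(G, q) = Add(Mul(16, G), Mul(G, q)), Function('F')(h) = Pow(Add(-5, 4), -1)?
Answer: 5625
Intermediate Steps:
Function('F')(h) = -1 (Function('F')(h) = Pow(-1, -1) = -1)
Pow(Function('U')(-5, Function('F')(3)), 2) = Pow(Mul(-5, Add(16, -1)), 2) = Pow(Mul(-5, 15), 2) = Pow(-75, 2) = 5625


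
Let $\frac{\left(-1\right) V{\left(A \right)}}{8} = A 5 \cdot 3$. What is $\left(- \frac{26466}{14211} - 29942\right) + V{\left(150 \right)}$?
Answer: $- \frac{227110076}{4737} \approx -47944.0$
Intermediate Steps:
$V{\left(A \right)} = - 120 A$ ($V{\left(A \right)} = - 8 A 5 \cdot 3 = - 8 \cdot 5 A 3 = - 8 \cdot 15 A = - 120 A$)
$\left(- \frac{26466}{14211} - 29942\right) + V{\left(150 \right)} = \left(- \frac{26466}{14211} - 29942\right) - 18000 = \left(\left(-26466\right) \frac{1}{14211} - 29942\right) - 18000 = \left(- \frac{8822}{4737} - 29942\right) - 18000 = - \frac{141844076}{4737} - 18000 = - \frac{227110076}{4737}$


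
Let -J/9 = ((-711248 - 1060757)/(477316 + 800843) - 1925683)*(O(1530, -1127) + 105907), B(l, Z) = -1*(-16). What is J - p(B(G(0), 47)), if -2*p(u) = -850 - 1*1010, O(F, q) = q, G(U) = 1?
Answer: 773694732580863390/426053 ≈ 1.8160e+12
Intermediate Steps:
B(l, Z) = 16
p(u) = 930 (p(u) = -(-850 - 1*1010)/2 = -(-850 - 1010)/2 = -1/2*(-1860) = 930)
J = 773694732977092680/426053 (J = -9*((-711248 - 1060757)/(477316 + 800843) - 1925683)*(-1127 + 105907) = -9*(-1772005/1278159 - 1925683)*104780 = -(-7383992488806)*104780/426053 = -9*(-257898244325697560/1278159) = 773694732977092680/426053 ≈ 1.8160e+12)
J - p(B(G(0), 47)) = 773694732977092680/426053 - 1*930 = 773694732977092680/426053 - 930 = 773694732580863390/426053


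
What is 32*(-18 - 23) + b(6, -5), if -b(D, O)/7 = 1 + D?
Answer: -1361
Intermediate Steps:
b(D, O) = -7 - 7*D (b(D, O) = -7*(1 + D) = -7 - 7*D)
32*(-18 - 23) + b(6, -5) = 32*(-18 - 23) + (-7 - 7*6) = 32*(-41) + (-7 - 42) = -1312 - 49 = -1361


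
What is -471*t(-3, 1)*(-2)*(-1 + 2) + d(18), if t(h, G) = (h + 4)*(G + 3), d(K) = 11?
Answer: 3779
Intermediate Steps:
t(h, G) = (3 + G)*(4 + h) (t(h, G) = (4 + h)*(3 + G) = (3 + G)*(4 + h))
-471*t(-3, 1)*(-2)*(-1 + 2) + d(18) = -471*(12 + 3*(-3) + 4*1 + 1*(-3))*(-2)*(-1 + 2) + 11 = -471*(12 - 9 + 4 - 3)*(-2) + 11 = -471*4*(-2) + 11 = -(-3768) + 11 = -471*(-8) + 11 = 3768 + 11 = 3779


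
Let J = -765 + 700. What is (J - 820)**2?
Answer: 783225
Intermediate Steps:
J = -65
(J - 820)**2 = (-65 - 820)**2 = (-885)**2 = 783225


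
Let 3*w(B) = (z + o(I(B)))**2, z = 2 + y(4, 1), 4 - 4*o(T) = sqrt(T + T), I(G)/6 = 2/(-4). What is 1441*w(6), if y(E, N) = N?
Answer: 180125/24 - 2882*I*sqrt(6)/3 ≈ 7505.2 - 2353.1*I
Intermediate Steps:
I(G) = -3 (I(G) = 6*(2/(-4)) = 6*(2*(-1/4)) = 6*(-1/2) = -3)
o(T) = 1 - sqrt(2)*sqrt(T)/4 (o(T) = 1 - sqrt(T + T)/4 = 1 - sqrt(2)*sqrt(T)/4)
z = 3 (z = 2 + 1 = 3)
w(B) = (4 - I*sqrt(6)/4)**2/3 (w(B) = (3 + (1 - sqrt(2)*sqrt(-3)/4))**2/3 = (3 + (1 - sqrt(2)*I*sqrt(3)/4))**2/3 = (3 + (1 - I*sqrt(6)/4))**2/3 = (4 - I*sqrt(6)/4)**2/3)
1441*w(6) = 1441*((16 - I*sqrt(6))**2/48) = 1441*(16 - I*sqrt(6))**2/48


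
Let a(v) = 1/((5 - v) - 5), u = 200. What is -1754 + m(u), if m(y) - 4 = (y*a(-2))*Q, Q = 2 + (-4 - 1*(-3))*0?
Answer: -1550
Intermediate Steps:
a(v) = -1/v (a(v) = 1/(-v) = -1/v)
Q = 2 (Q = 2 + (-4 + 3)*0 = 2 - 1*0 = 2 + 0 = 2)
m(y) = 4 + y (m(y) = 4 + (y*(-1/(-2)))*2 = 4 + (y*(-1*(-½)))*2 = 4 + (y*(½))*2 = 4 + (y/2)*2 = 4 + y)
-1754 + m(u) = -1754 + (4 + 200) = -1754 + 204 = -1550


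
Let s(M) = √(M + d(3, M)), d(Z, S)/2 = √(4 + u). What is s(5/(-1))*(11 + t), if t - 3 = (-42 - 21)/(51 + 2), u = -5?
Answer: 679*√(-5 + 2*I)/53 ≈ 5.6221 + 29.193*I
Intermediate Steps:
d(Z, S) = 2*I (d(Z, S) = 2*√(4 - 5) = 2*√(-1) = 2*I)
t = 96/53 (t = 3 + (-42 - 21)/(51 + 2) = 3 - 63/53 = 96/53 ≈ 1.8113)
s(M) = √(M + 2*I)
s(5/(-1))*(11 + t) = √(5/(-1) + 2*I)*(11 + 96/53) = √(5*(-1) + 2*I)*(679/53) = √(-5 + 2*I)*(679/53) = 679*√(-5 + 2*I)/53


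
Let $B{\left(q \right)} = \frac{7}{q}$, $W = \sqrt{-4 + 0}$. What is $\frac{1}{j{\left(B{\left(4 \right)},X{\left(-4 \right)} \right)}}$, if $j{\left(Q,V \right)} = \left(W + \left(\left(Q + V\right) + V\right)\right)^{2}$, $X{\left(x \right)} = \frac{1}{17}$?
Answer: $\frac{4624}{\left(127 + 136 i\right)^{2}} \approx -0.0091293 - 0.13323 i$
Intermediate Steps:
$W = 2 i$ ($W = \sqrt{-4} = 2 i \approx 2.0 i$)
$X{\left(x \right)} = \frac{1}{17}$
$j{\left(Q,V \right)} = \left(Q + 2 i + 2 V\right)^{2}$ ($j{\left(Q,V \right)} = \left(2 i + \left(\left(Q + V\right) + V\right)\right)^{2} = \left(2 i + \left(Q + 2 V\right)\right)^{2} = \left(Q + 2 i + 2 V\right)^{2}$)
$\frac{1}{j{\left(B{\left(4 \right)},X{\left(-4 \right)} \right)}} = \frac{1}{\left(\frac{7}{4} + 2 i + 2 \cdot \frac{1}{17}\right)^{2}} = \frac{1}{\left(7 \cdot \frac{1}{4} + 2 i + \frac{2}{17}\right)^{2}} = \frac{1}{\left(\frac{7}{4} + 2 i + \frac{2}{17}\right)^{2}} = \frac{1}{\left(\frac{127}{68} + 2 i\right)^{2}}$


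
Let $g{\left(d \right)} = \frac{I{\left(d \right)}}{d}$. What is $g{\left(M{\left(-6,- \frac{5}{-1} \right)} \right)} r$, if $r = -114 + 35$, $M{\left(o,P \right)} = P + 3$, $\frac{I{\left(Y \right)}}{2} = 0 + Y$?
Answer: $-158$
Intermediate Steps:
$I{\left(Y \right)} = 2 Y$ ($I{\left(Y \right)} = 2 \left(0 + Y\right) = 2 Y$)
$M{\left(o,P \right)} = 3 + P$
$r = -79$
$g{\left(d \right)} = 2$ ($g{\left(d \right)} = \frac{2 d}{d} = 2$)
$g{\left(M{\left(-6,- \frac{5}{-1} \right)} \right)} r = 2 \left(-79\right) = -158$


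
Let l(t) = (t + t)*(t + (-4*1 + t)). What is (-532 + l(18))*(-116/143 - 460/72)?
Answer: -5745230/1287 ≈ -4464.0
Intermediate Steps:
l(t) = 2*t*(-4 + 2*t) (l(t) = (2*t)*(t + (-4 + t)) = (2*t)*(-4 + 2*t) = 2*t*(-4 + 2*t))
(-532 + l(18))*(-116/143 - 460/72) = (-532 + 4*18*(-2 + 18))*(-116/143 - 460/72) = (-532 + 4*18*16)*(-116*1/143 - 460*1/72) = (-532 + 1152)*(-116/143 - 115/18) = 620*(-18533/2574) = -5745230/1287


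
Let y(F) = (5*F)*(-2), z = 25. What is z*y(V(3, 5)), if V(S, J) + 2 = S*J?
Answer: -3250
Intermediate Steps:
V(S, J) = -2 + J*S (V(S, J) = -2 + S*J = -2 + J*S)
y(F) = -10*F
z*y(V(3, 5)) = 25*(-10*(-2 + 5*3)) = 25*(-10*(-2 + 15)) = 25*(-10*13) = 25*(-130) = -3250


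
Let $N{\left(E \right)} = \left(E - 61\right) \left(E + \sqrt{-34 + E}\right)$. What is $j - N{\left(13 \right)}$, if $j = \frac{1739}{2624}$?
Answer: $\frac{1639115}{2624} + 48 i \sqrt{21} \approx 624.66 + 219.96 i$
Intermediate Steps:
$j = \frac{1739}{2624}$ ($j = 1739 \cdot \frac{1}{2624} = \frac{1739}{2624} \approx 0.66273$)
$N{\left(E \right)} = \left(-61 + E\right) \left(E + \sqrt{-34 + E}\right)$
$j - N{\left(13 \right)} = \frac{1739}{2624} - \left(13^{2} - 793 - 61 \sqrt{-34 + 13} + 13 \sqrt{-34 + 13}\right) = \frac{1739}{2624} - \left(169 - 793 - 61 \sqrt{-21} + 13 \sqrt{-21}\right) = \frac{1739}{2624} - \left(169 - 793 - 61 i \sqrt{21} + 13 i \sqrt{21}\right) = \frac{1739}{2624} - \left(-624 - 48 i \sqrt{21}\right) = \frac{1739}{2624} + \left(624 + 48 i \sqrt{21}\right) = \frac{1639115}{2624} + 48 i \sqrt{21}$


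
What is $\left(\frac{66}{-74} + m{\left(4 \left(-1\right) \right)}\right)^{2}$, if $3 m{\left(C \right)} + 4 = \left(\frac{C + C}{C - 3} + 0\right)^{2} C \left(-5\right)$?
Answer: $\frac{1243056049}{29582721} \approx 42.02$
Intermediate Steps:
$m{\left(C \right)} = - \frac{4}{3} - \frac{20 C^{3}}{3 \left(-3 + C\right)^{2}}$ ($m{\left(C \right)} = - \frac{4}{3} + \frac{\left(\frac{C + C}{C - 3} + 0\right)^{2} C \left(-5\right)}{3} = - \frac{4}{3} + \frac{\left(\frac{2 C}{-3 + C} + 0\right)^{2} C \left(-5\right)}{3} = - \frac{4}{3} + \frac{\left(\frac{2 C}{-3 + C}\right)^{2} C \left(-5\right)}{3} = - \frac{4}{3} + \frac{\frac{4 C^{2}}{\left(-3 + C\right)^{2}} C \left(-5\right)}{3} = - \frac{4}{3} + \frac{\frac{4 C^{3}}{\left(-3 + C\right)^{2}} \left(-5\right)}{3} = - \frac{4}{3} + \frac{\left(-20\right) C^{3} \frac{1}{\left(-3 + C\right)^{2}}}{3} = - \frac{4}{3} - \frac{20 C^{3}}{3 \left(-3 + C\right)^{2}}$)
$\left(\frac{66}{-74} + m{\left(4 \left(-1\right) \right)}\right)^{2} = \left(\frac{66}{-74} - \left(\frac{4}{3} + \frac{20 \left(4 \left(-1\right)\right)^{3}}{3 \left(-3 + 4 \left(-1\right)\right)^{2}}\right)\right)^{2} = \left(66 \left(- \frac{1}{74}\right) - \left(\frac{4}{3} + \frac{20 \left(-4\right)^{3}}{3 \left(-3 - 4\right)^{2}}\right)\right)^{2} = \left(- \frac{33}{37} - \left(\frac{4}{3} - \frac{1280}{3 \cdot 49}\right)\right)^{2} = \left(- \frac{33}{37} - \left(\frac{4}{3} - \frac{1280}{147}\right)\right)^{2} = \left(- \frac{33}{37} + \left(- \frac{4}{3} + \frac{1280}{147}\right)\right)^{2} = \left(- \frac{33}{37} + \frac{1084}{147}\right)^{2} = \left(\frac{35257}{5439}\right)^{2} = \frac{1243056049}{29582721}$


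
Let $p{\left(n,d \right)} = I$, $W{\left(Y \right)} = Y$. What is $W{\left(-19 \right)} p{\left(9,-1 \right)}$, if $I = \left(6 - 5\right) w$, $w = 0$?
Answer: $0$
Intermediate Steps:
$I = 0$ ($I = \left(6 - 5\right) 0 = 1 \cdot 0 = 0$)
$p{\left(n,d \right)} = 0$
$W{\left(-19 \right)} p{\left(9,-1 \right)} = \left(-19\right) 0 = 0$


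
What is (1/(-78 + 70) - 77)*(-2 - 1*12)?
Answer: 4319/4 ≈ 1079.8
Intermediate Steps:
(1/(-78 + 70) - 77)*(-2 - 1*12) = (1/(-8) - 77)*(-2 - 12) = (-1/8 - 77)*(-14) = -617/8*(-14) = 4319/4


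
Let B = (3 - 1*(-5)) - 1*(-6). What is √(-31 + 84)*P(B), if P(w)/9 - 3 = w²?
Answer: 1791*√53 ≈ 13039.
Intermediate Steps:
B = 14 (B = (3 + 5) + 6 = 8 + 6 = 14)
P(w) = 27 + 9*w²
√(-31 + 84)*P(B) = √(-31 + 84)*(27 + 9*14²) = √53*(27 + 9*196) = √53*(27 + 1764) = √53*1791 = 1791*√53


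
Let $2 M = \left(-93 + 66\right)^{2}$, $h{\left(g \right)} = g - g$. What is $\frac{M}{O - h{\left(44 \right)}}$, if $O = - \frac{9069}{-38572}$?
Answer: $\frac{4686498}{3023} \approx 1550.3$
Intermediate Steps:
$O = \frac{9069}{38572}$ ($O = \left(-9069\right) \left(- \frac{1}{38572}\right) = \frac{9069}{38572} \approx 0.23512$)
$h{\left(g \right)} = 0$
$M = \frac{729}{2}$ ($M = \frac{\left(-93 + 66\right)^{2}}{2} = \frac{\left(-27\right)^{2}}{2} = \frac{1}{2} \cdot 729 = \frac{729}{2} \approx 364.5$)
$\frac{M}{O - h{\left(44 \right)}} = \frac{729}{2 \left(\frac{9069}{38572} - 0\right)} = \frac{729}{2 \left(\frac{9069}{38572} + 0\right)} = \frac{729}{2 \cdot \frac{9069}{38572}} = \frac{729}{2} \cdot \frac{38572}{9069} = \frac{4686498}{3023}$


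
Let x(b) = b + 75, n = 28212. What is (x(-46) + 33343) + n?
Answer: 61584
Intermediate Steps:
x(b) = 75 + b
(x(-46) + 33343) + n = ((75 - 46) + 33343) + 28212 = (29 + 33343) + 28212 = 33372 + 28212 = 61584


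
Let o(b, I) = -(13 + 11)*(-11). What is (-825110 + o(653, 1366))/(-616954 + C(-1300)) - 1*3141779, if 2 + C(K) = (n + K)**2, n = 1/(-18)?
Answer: -1092437847758507/347713057 ≈ -3.1418e+6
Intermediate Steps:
n = -1/18 ≈ -0.055556
o(b, I) = 264 (o(b, I) = -24*(-11) = -1*(-264) = 264)
C(K) = -2 + (-1/18 + K)**2
(-825110 + o(653, 1366))/(-616954 + C(-1300)) - 1*3141779 = (-825110 + 264)/(-616954 + (-2 + (-1 + 18*(-1300))**2/324)) - 1*3141779 = -824846/(-616954 + (-2 + (-1 - 23400)**2/324)) - 3141779 = -824846/(-616954 + (-2 + (1/324)*(-23401)**2)) - 3141779 = -824846/(-616954 + (-2 + (1/324)*547606801)) - 3141779 = -824846/(-616954 + (-2 + 547606801/324)) - 3141779 = -824846/(-616954 + 547606153/324) - 3141779 = -824846/347713057/324 - 3141779 = -824846*324/347713057 - 3141779 = -267250104/347713057 - 3141779 = -1092437847758507/347713057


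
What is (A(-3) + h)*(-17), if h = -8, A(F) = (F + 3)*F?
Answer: 136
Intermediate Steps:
A(F) = F*(3 + F) (A(F) = (3 + F)*F = F*(3 + F))
(A(-3) + h)*(-17) = (-3*(3 - 3) - 8)*(-17) = (-3*0 - 8)*(-17) = (0 - 8)*(-17) = -8*(-17) = 136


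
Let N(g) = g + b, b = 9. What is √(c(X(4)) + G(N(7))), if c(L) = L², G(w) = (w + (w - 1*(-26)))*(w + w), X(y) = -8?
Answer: 8*√30 ≈ 43.818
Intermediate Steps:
N(g) = 9 + g (N(g) = g + 9 = 9 + g)
G(w) = 2*w*(26 + 2*w) (G(w) = (w + (w + 26))*(2*w) = (w + (26 + w))*(2*w) = (26 + 2*w)*(2*w) = 2*w*(26 + 2*w))
√(c(X(4)) + G(N(7))) = √((-8)² + 4*(9 + 7)*(13 + (9 + 7))) = √(64 + 4*16*(13 + 16)) = √(64 + 4*16*29) = √(64 + 1856) = √1920 = 8*√30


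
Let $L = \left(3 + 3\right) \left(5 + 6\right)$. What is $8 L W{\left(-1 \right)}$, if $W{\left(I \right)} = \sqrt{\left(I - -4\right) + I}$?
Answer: $528 \sqrt{2} \approx 746.71$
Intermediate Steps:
$L = 66$ ($L = 6 \cdot 11 = 66$)
$W{\left(I \right)} = \sqrt{4 + 2 I}$ ($W{\left(I \right)} = \sqrt{\left(I + 4\right) + I} = \sqrt{\left(4 + I\right) + I} = \sqrt{4 + 2 I}$)
$8 L W{\left(-1 \right)} = 8 \cdot 66 \sqrt{4 + 2 \left(-1\right)} = 528 \sqrt{4 - 2} = 528 \sqrt{2}$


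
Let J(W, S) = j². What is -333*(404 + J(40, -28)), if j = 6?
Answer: -146520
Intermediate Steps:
J(W, S) = 36 (J(W, S) = 6² = 36)
-333*(404 + J(40, -28)) = -333*(404 + 36) = -333*440 = -146520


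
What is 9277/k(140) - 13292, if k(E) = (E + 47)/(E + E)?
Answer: 111956/187 ≈ 598.70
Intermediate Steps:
k(E) = (47 + E)/(2*E) (k(E) = (47 + E)/((2*E)) = (47 + E)*(1/(2*E)) = (47 + E)/(2*E))
9277/k(140) - 13292 = 9277/(((½)*(47 + 140)/140)) - 13292 = 9277/(((½)*(1/140)*187)) - 13292 = 9277/(187/280) - 13292 = 9277*(280/187) - 13292 = 2597560/187 - 13292 = 111956/187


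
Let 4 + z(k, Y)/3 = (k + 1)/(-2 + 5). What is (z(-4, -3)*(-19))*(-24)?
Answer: -6840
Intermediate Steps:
z(k, Y) = -11 + k (z(k, Y) = -12 + 3*((k + 1)/(-2 + 5)) = -12 + 3*((1 + k)/3) = -12 + 3*((1 + k)*(⅓)) = -12 + 3*(⅓ + k/3) = -12 + (1 + k) = -11 + k)
(z(-4, -3)*(-19))*(-24) = ((-11 - 4)*(-19))*(-24) = -15*(-19)*(-24) = 285*(-24) = -6840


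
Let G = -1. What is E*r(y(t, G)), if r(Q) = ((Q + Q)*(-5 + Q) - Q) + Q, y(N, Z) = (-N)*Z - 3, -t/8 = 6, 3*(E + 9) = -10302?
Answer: -19666416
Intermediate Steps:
E = -3443 (E = -9 + (⅓)*(-10302) = -9 - 3434 = -3443)
t = -48 (t = -8*6 = -48)
y(N, Z) = -3 - N*Z (y(N, Z) = -N*Z - 3 = -3 - N*Z)
r(Q) = 2*Q*(-5 + Q) (r(Q) = ((2*Q)*(-5 + Q) - Q) + Q = (2*Q*(-5 + Q) - Q) + Q = (-Q + 2*Q*(-5 + Q)) + Q = 2*Q*(-5 + Q))
E*r(y(t, G)) = -6886*(-3 - 1*(-48)*(-1))*(-5 + (-3 - 1*(-48)*(-1))) = -6886*(-3 - 48)*(-5 + (-3 - 48)) = -6886*(-51)*(-5 - 51) = -6886*(-51)*(-56) = -3443*5712 = -19666416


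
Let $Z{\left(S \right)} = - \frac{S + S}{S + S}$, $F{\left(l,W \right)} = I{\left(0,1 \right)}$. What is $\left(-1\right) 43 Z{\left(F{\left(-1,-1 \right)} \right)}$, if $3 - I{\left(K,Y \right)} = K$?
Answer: $43$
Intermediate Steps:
$I{\left(K,Y \right)} = 3 - K$
$F{\left(l,W \right)} = 3$ ($F{\left(l,W \right)} = 3 - 0 = 3 + 0 = 3$)
$Z{\left(S \right)} = -1$ ($Z{\left(S \right)} = - \frac{2 S}{2 S} = - 2 S \frac{1}{2 S} = \left(-1\right) 1 = -1$)
$\left(-1\right) 43 Z{\left(F{\left(-1,-1 \right)} \right)} = \left(-1\right) 43 \left(-1\right) = \left(-43\right) \left(-1\right) = 43$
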